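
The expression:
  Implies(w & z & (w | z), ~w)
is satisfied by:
  {w: False, z: False}
  {z: True, w: False}
  {w: True, z: False}


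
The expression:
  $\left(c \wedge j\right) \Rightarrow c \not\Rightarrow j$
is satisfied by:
  {c: False, j: False}
  {j: True, c: False}
  {c: True, j: False}


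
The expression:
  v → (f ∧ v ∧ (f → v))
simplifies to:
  f ∨ ¬v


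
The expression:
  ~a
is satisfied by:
  {a: False}


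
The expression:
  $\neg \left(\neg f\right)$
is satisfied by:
  {f: True}


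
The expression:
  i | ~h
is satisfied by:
  {i: True, h: False}
  {h: False, i: False}
  {h: True, i: True}


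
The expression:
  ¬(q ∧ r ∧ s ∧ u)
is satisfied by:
  {u: False, q: False, r: False, s: False}
  {s: True, u: False, q: False, r: False}
  {r: True, u: False, q: False, s: False}
  {s: True, r: True, u: False, q: False}
  {q: True, s: False, u: False, r: False}
  {s: True, q: True, u: False, r: False}
  {r: True, q: True, s: False, u: False}
  {s: True, r: True, q: True, u: False}
  {u: True, r: False, q: False, s: False}
  {s: True, u: True, r: False, q: False}
  {r: True, u: True, s: False, q: False}
  {s: True, r: True, u: True, q: False}
  {q: True, u: True, r: False, s: False}
  {s: True, q: True, u: True, r: False}
  {r: True, q: True, u: True, s: False}


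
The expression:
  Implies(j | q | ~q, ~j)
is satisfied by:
  {j: False}


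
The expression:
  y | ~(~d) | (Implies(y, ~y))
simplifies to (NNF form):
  True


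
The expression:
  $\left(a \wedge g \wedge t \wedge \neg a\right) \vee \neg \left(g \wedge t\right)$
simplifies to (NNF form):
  $\neg g \vee \neg t$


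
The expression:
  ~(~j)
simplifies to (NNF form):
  j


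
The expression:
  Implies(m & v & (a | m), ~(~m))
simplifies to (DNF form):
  True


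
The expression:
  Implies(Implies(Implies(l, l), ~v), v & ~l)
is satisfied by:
  {v: True}


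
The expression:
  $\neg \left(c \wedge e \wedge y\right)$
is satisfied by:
  {c: False, y: False, e: False}
  {e: True, c: False, y: False}
  {y: True, c: False, e: False}
  {e: True, y: True, c: False}
  {c: True, e: False, y: False}
  {e: True, c: True, y: False}
  {y: True, c: True, e: False}


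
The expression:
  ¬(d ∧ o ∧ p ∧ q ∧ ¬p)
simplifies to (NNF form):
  True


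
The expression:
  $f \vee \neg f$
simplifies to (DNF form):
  $\text{True}$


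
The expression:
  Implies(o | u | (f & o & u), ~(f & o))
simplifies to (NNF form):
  ~f | ~o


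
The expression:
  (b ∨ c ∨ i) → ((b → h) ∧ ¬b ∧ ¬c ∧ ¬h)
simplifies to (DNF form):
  (¬b ∧ ¬c ∧ ¬h) ∨ (¬b ∧ ¬c ∧ ¬i)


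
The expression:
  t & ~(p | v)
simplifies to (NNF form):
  t & ~p & ~v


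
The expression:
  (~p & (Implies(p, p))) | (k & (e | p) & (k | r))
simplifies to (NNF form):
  k | ~p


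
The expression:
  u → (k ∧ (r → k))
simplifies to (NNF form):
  k ∨ ¬u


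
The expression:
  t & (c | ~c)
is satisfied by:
  {t: True}


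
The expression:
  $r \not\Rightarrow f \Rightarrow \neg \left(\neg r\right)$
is always true.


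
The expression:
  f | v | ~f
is always true.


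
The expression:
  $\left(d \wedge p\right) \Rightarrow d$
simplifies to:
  $\text{True}$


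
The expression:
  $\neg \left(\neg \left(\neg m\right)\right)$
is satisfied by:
  {m: False}


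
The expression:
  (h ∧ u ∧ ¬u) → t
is always true.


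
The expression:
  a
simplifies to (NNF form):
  a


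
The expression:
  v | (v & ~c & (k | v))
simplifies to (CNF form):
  v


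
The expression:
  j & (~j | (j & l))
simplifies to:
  j & l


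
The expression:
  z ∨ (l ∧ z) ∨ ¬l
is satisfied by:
  {z: True, l: False}
  {l: False, z: False}
  {l: True, z: True}


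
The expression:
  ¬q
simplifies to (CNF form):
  ¬q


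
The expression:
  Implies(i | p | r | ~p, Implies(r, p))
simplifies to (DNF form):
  p | ~r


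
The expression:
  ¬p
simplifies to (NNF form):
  ¬p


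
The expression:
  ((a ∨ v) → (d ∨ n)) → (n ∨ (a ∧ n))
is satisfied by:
  {n: True, a: True, v: True, d: False}
  {n: True, a: True, v: False, d: False}
  {n: True, v: True, d: False, a: False}
  {n: True, v: False, d: False, a: False}
  {n: True, a: True, d: True, v: True}
  {n: True, a: True, d: True, v: False}
  {n: True, d: True, v: True, a: False}
  {n: True, d: True, v: False, a: False}
  {a: True, d: False, v: True, n: False}
  {a: True, d: False, v: False, n: False}
  {v: True, n: False, d: False, a: False}


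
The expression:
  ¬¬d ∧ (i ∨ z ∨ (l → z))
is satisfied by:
  {i: True, z: True, d: True, l: False}
  {i: True, d: True, l: False, z: False}
  {z: True, d: True, l: False, i: False}
  {d: True, z: False, l: False, i: False}
  {i: True, l: True, d: True, z: True}
  {i: True, l: True, d: True, z: False}
  {l: True, d: True, z: True, i: False}


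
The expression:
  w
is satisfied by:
  {w: True}


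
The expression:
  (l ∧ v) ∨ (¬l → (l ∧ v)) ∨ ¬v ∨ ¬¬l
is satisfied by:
  {l: True, v: False}
  {v: False, l: False}
  {v: True, l: True}


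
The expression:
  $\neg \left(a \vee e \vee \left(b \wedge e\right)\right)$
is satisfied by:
  {e: False, a: False}


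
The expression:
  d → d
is always true.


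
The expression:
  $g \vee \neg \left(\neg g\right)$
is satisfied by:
  {g: True}


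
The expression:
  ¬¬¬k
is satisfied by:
  {k: False}


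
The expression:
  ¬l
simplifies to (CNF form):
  ¬l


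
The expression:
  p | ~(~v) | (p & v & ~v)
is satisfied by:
  {v: True, p: True}
  {v: True, p: False}
  {p: True, v: False}


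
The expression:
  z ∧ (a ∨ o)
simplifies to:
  z ∧ (a ∨ o)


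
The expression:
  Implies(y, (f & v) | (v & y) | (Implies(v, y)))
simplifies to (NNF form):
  True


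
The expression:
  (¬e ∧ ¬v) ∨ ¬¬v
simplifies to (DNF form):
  v ∨ ¬e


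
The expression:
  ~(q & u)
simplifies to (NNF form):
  ~q | ~u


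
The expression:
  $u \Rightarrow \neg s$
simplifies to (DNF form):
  $\neg s \vee \neg u$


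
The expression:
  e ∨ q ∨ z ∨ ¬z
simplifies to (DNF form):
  True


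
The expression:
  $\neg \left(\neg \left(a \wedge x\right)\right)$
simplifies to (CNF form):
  $a \wedge x$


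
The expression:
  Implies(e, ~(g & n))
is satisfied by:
  {g: False, e: False, n: False}
  {n: True, g: False, e: False}
  {e: True, g: False, n: False}
  {n: True, e: True, g: False}
  {g: True, n: False, e: False}
  {n: True, g: True, e: False}
  {e: True, g: True, n: False}


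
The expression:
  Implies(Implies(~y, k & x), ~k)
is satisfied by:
  {x: False, k: False, y: False}
  {y: True, x: False, k: False}
  {x: True, y: False, k: False}
  {y: True, x: True, k: False}
  {k: True, y: False, x: False}


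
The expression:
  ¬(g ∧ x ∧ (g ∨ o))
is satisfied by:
  {g: False, x: False}
  {x: True, g: False}
  {g: True, x: False}


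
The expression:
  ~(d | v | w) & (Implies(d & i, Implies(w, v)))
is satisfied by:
  {d: False, v: False, w: False}


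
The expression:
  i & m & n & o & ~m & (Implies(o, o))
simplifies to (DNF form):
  False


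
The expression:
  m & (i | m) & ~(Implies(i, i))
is never true.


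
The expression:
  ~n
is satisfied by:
  {n: False}


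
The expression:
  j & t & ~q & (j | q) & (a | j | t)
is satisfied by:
  {t: True, j: True, q: False}


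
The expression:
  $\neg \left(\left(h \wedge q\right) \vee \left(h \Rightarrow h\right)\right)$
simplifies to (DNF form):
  $\text{False}$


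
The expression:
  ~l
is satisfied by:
  {l: False}


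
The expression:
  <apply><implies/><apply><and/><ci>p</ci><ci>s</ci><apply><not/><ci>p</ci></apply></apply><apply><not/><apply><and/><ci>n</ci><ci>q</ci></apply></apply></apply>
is always true.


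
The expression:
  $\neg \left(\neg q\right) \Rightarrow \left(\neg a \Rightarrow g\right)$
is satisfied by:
  {a: True, g: True, q: False}
  {a: True, g: False, q: False}
  {g: True, a: False, q: False}
  {a: False, g: False, q: False}
  {a: True, q: True, g: True}
  {a: True, q: True, g: False}
  {q: True, g: True, a: False}


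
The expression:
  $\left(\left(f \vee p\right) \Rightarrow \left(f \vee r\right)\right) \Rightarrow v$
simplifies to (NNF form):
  $v \vee \left(p \wedge \neg f \wedge \neg r\right)$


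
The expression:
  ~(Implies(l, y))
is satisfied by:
  {l: True, y: False}


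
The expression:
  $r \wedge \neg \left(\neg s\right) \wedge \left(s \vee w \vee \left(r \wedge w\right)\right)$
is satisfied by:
  {r: True, s: True}


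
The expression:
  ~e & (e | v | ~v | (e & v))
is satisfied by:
  {e: False}


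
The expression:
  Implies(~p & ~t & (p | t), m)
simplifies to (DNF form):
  True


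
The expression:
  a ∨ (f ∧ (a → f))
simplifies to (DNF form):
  a ∨ f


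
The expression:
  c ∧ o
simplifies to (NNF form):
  c ∧ o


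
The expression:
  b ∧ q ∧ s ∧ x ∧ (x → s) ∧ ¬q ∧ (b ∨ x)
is never true.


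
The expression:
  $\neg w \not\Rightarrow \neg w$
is never true.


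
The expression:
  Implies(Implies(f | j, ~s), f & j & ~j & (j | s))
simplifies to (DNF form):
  (f & s) | (j & s)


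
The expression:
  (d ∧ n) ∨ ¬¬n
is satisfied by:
  {n: True}


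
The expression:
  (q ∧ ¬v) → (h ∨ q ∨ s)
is always true.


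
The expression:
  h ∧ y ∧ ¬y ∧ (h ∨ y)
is never true.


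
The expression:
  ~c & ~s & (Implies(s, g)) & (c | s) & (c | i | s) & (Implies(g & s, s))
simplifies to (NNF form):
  False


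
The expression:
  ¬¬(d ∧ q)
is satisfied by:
  {d: True, q: True}


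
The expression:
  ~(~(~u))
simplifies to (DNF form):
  ~u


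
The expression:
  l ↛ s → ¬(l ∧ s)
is always true.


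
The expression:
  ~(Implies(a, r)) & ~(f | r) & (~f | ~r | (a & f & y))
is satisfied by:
  {a: True, r: False, f: False}


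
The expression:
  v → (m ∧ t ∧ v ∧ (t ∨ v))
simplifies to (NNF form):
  (m ∧ t) ∨ ¬v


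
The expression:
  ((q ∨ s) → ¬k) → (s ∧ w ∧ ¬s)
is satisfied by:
  {q: True, s: True, k: True}
  {q: True, k: True, s: False}
  {s: True, k: True, q: False}


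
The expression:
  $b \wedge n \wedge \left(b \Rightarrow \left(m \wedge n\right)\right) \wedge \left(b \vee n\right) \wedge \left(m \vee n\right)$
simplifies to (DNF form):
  $b \wedge m \wedge n$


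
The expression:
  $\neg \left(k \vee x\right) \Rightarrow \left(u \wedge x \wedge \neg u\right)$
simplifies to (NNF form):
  $k \vee x$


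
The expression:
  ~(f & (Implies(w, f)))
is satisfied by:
  {f: False}


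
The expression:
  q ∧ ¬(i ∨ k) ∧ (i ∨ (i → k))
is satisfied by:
  {q: True, i: False, k: False}


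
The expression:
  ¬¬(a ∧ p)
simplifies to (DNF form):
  a ∧ p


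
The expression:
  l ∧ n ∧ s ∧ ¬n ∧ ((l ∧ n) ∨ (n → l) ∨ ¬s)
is never true.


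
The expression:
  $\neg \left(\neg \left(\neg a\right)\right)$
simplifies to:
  $\neg a$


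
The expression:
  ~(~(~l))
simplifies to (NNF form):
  ~l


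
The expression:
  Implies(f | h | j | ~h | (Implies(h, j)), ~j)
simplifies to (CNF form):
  ~j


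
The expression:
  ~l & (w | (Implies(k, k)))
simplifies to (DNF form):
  ~l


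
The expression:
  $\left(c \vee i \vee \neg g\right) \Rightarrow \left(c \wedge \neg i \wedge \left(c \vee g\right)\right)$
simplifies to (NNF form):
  $\neg i \wedge \left(c \vee g\right)$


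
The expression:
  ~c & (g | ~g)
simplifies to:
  ~c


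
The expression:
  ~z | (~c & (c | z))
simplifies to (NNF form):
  ~c | ~z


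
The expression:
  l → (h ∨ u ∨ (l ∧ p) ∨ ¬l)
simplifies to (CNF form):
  h ∨ p ∨ u ∨ ¬l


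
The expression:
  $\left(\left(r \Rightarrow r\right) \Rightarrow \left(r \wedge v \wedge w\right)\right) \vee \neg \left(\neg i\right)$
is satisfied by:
  {i: True, w: True, v: True, r: True}
  {i: True, w: True, v: True, r: False}
  {i: True, w: True, r: True, v: False}
  {i: True, w: True, r: False, v: False}
  {i: True, v: True, r: True, w: False}
  {i: True, v: True, r: False, w: False}
  {i: True, v: False, r: True, w: False}
  {i: True, v: False, r: False, w: False}
  {w: True, v: True, r: True, i: False}


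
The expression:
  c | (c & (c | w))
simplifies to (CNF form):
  c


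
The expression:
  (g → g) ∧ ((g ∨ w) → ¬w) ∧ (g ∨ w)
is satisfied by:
  {g: True, w: False}


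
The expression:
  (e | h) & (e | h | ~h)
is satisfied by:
  {e: True, h: True}
  {e: True, h: False}
  {h: True, e: False}


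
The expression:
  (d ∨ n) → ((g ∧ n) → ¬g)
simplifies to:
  ¬g ∨ ¬n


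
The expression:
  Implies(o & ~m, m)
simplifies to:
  m | ~o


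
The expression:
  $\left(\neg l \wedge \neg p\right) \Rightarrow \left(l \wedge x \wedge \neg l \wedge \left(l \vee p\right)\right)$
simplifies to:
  $l \vee p$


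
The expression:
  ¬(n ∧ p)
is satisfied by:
  {p: False, n: False}
  {n: True, p: False}
  {p: True, n: False}


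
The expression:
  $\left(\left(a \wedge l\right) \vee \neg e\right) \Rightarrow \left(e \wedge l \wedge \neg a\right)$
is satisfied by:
  {e: True, l: False, a: False}
  {a: True, e: True, l: False}
  {l: True, e: True, a: False}


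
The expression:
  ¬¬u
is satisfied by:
  {u: True}


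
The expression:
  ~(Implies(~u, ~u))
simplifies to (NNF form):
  False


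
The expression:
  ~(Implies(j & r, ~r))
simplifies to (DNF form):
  j & r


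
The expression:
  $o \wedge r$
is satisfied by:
  {r: True, o: True}


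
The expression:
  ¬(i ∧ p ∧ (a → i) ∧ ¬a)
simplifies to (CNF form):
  a ∨ ¬i ∨ ¬p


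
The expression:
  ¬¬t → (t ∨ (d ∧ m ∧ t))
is always true.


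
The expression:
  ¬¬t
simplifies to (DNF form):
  t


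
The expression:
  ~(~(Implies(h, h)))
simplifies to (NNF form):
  True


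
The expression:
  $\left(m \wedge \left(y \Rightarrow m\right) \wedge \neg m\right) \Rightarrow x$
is always true.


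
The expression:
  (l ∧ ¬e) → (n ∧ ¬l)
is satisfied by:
  {e: True, l: False}
  {l: False, e: False}
  {l: True, e: True}


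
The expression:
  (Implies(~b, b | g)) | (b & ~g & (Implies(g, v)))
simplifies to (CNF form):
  b | g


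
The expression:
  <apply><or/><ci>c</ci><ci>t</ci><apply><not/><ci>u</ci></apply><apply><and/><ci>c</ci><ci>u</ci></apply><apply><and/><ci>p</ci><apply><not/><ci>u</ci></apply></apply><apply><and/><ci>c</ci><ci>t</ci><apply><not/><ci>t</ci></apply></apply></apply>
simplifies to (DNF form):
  <apply><or/><ci>c</ci><ci>t</ci><apply><not/><ci>u</ci></apply></apply>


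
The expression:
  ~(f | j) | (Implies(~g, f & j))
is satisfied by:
  {g: True, j: False, f: False}
  {f: True, g: True, j: False}
  {g: True, j: True, f: False}
  {f: True, g: True, j: True}
  {f: False, j: False, g: False}
  {f: True, j: True, g: False}


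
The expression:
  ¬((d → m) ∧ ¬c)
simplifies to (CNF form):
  (c ∨ d) ∧ (c ∨ ¬m)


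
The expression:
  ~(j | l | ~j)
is never true.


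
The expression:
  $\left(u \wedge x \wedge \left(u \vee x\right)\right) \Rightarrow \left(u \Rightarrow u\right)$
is always true.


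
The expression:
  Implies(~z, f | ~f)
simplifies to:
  True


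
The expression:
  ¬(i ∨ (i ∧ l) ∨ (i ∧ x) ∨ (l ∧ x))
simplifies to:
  ¬i ∧ (¬l ∨ ¬x)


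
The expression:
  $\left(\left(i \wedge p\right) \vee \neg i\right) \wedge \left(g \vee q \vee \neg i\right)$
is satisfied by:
  {q: True, p: True, g: True, i: False}
  {q: True, p: True, g: False, i: False}
  {p: True, g: True, q: False, i: False}
  {p: True, q: False, g: False, i: False}
  {q: True, g: True, p: False, i: False}
  {q: True, g: False, p: False, i: False}
  {g: True, q: False, p: False, i: False}
  {g: False, q: False, p: False, i: False}
  {i: True, q: True, p: True, g: True}
  {i: True, q: True, p: True, g: False}
  {i: True, p: True, g: True, q: False}


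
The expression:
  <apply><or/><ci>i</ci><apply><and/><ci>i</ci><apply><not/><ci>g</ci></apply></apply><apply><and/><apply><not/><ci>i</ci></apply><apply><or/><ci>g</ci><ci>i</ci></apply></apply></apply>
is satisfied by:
  {i: True, g: True}
  {i: True, g: False}
  {g: True, i: False}


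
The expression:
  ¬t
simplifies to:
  ¬t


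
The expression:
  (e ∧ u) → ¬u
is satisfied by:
  {u: False, e: False}
  {e: True, u: False}
  {u: True, e: False}


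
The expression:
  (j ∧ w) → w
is always true.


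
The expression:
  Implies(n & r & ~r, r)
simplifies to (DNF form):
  True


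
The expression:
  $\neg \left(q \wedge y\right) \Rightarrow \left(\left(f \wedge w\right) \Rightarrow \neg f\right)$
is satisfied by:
  {y: True, q: True, w: False, f: False}
  {y: True, q: False, w: False, f: False}
  {q: True, y: False, w: False, f: False}
  {y: False, q: False, w: False, f: False}
  {f: True, y: True, q: True, w: False}
  {f: True, y: True, q: False, w: False}
  {f: True, q: True, y: False, w: False}
  {f: True, q: False, y: False, w: False}
  {y: True, w: True, q: True, f: False}
  {y: True, w: True, q: False, f: False}
  {w: True, q: True, y: False, f: False}
  {w: True, y: False, q: False, f: False}
  {f: True, y: True, w: True, q: True}


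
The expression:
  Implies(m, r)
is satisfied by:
  {r: True, m: False}
  {m: False, r: False}
  {m: True, r: True}


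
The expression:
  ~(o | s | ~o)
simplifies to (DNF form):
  False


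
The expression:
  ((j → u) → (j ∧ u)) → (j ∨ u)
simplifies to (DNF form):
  True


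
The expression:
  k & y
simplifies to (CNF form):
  k & y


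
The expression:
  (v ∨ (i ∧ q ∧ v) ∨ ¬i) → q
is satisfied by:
  {i: True, q: True, v: False}
  {q: True, v: False, i: False}
  {i: True, q: True, v: True}
  {q: True, v: True, i: False}
  {i: True, v: False, q: False}


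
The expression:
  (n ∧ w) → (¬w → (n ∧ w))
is always true.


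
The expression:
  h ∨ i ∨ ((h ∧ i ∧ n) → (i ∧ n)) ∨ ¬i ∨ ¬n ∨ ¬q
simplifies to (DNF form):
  True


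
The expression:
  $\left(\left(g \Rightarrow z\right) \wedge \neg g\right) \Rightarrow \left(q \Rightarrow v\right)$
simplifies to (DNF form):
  $g \vee v \vee \neg q$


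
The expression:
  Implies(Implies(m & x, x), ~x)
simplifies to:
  ~x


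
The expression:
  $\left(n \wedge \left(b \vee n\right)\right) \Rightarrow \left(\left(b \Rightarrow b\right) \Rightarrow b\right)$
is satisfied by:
  {b: True, n: False}
  {n: False, b: False}
  {n: True, b: True}


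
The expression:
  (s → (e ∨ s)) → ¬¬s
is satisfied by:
  {s: True}


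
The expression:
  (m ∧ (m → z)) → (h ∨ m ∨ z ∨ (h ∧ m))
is always true.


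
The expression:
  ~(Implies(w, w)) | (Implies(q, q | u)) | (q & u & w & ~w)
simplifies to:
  True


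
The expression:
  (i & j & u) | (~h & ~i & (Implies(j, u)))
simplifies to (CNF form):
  (i | ~h) & (j | ~i) & (u | ~j)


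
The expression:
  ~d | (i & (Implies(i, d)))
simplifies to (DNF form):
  i | ~d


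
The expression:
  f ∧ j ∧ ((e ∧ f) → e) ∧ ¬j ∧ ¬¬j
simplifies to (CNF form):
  False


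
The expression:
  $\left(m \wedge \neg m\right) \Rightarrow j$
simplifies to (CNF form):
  $\text{True}$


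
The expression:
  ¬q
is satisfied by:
  {q: False}


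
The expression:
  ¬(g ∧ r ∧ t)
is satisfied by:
  {g: False, t: False, r: False}
  {r: True, g: False, t: False}
  {t: True, g: False, r: False}
  {r: True, t: True, g: False}
  {g: True, r: False, t: False}
  {r: True, g: True, t: False}
  {t: True, g: True, r: False}


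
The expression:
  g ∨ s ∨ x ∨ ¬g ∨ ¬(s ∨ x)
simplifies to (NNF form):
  True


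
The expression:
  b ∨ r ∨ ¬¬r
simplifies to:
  b ∨ r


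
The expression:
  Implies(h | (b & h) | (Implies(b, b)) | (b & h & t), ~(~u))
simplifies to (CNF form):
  u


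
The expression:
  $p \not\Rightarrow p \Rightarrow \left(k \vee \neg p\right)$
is always true.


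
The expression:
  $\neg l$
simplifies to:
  $\neg l$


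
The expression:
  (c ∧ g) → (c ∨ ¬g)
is always true.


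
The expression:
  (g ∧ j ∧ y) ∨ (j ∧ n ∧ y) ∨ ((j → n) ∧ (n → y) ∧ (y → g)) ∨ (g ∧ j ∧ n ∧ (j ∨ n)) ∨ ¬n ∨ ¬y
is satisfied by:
  {g: True, j: True, y: False, n: False}
  {g: True, j: False, y: False, n: False}
  {j: True, g: False, y: False, n: False}
  {g: False, j: False, y: False, n: False}
  {g: True, n: True, j: True, y: False}
  {g: True, n: True, j: False, y: False}
  {n: True, j: True, g: False, y: False}
  {n: True, g: False, j: False, y: False}
  {g: True, y: True, j: True, n: False}
  {g: True, y: True, j: False, n: False}
  {y: True, j: True, g: False, n: False}
  {y: True, g: False, j: False, n: False}
  {n: True, y: True, g: True, j: True}
  {n: True, y: True, g: True, j: False}
  {n: True, y: True, j: True, g: False}


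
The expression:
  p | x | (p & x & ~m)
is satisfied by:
  {x: True, p: True}
  {x: True, p: False}
  {p: True, x: False}


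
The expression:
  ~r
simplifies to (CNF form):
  ~r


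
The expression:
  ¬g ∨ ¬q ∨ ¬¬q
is always true.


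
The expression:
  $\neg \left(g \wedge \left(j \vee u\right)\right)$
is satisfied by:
  {u: False, g: False, j: False}
  {j: True, u: False, g: False}
  {u: True, j: False, g: False}
  {j: True, u: True, g: False}
  {g: True, j: False, u: False}


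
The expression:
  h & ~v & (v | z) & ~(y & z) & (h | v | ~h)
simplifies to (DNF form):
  h & z & ~v & ~y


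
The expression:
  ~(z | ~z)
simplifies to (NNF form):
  False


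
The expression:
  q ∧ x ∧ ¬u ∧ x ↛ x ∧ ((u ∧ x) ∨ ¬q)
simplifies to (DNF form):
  False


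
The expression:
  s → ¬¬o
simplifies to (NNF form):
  o ∨ ¬s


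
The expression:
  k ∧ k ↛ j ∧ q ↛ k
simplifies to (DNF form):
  False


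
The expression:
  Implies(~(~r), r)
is always true.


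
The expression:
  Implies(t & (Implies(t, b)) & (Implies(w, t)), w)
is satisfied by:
  {w: True, t: False, b: False}
  {w: False, t: False, b: False}
  {b: True, w: True, t: False}
  {b: True, w: False, t: False}
  {t: True, w: True, b: False}
  {t: True, w: False, b: False}
  {t: True, b: True, w: True}


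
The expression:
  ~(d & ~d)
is always true.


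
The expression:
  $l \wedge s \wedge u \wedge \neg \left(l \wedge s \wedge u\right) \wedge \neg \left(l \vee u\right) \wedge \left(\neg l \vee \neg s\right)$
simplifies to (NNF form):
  $\text{False}$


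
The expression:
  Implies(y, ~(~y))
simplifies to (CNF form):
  True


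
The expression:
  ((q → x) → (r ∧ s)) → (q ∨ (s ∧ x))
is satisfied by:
  {x: True, q: True, s: False, r: False}
  {x: True, s: False, q: False, r: False}
  {q: True, x: False, s: False, r: False}
  {x: False, s: False, q: False, r: False}
  {r: True, x: True, q: True, s: False}
  {r: True, x: True, s: False, q: False}
  {r: True, q: True, x: False, s: False}
  {r: True, x: False, s: False, q: False}
  {x: True, s: True, q: True, r: False}
  {x: True, s: True, r: False, q: False}
  {s: True, q: True, r: False, x: False}
  {s: True, r: False, q: False, x: False}
  {x: True, s: True, r: True, q: True}
  {x: True, s: True, r: True, q: False}
  {s: True, r: True, q: True, x: False}


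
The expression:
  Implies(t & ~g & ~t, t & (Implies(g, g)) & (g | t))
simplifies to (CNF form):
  True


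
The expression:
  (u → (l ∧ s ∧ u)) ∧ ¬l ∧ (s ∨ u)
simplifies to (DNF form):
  s ∧ ¬l ∧ ¬u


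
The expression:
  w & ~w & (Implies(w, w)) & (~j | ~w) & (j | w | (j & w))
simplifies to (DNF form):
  False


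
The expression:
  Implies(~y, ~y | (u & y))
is always true.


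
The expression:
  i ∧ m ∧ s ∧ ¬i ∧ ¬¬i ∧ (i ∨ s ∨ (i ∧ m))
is never true.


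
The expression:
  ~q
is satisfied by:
  {q: False}


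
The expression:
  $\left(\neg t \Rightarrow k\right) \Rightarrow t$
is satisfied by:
  {t: True, k: False}
  {k: False, t: False}
  {k: True, t: True}


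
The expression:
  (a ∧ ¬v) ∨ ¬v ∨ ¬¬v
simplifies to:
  True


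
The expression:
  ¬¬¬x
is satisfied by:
  {x: False}


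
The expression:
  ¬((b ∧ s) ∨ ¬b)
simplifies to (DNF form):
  b ∧ ¬s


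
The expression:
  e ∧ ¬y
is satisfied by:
  {e: True, y: False}


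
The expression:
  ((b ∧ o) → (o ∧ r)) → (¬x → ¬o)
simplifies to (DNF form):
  x ∨ (b ∧ ¬r) ∨ ¬o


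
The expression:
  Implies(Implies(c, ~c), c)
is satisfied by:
  {c: True}


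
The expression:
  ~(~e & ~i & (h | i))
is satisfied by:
  {i: True, e: True, h: False}
  {i: True, h: False, e: False}
  {e: True, h: False, i: False}
  {e: False, h: False, i: False}
  {i: True, e: True, h: True}
  {i: True, h: True, e: False}
  {e: True, h: True, i: False}


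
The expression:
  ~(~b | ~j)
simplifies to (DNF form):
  b & j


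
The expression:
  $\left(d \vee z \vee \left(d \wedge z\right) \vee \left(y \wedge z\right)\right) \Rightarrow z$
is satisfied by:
  {z: True, d: False}
  {d: False, z: False}
  {d: True, z: True}


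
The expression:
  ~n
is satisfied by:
  {n: False}


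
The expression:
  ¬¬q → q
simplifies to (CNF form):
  True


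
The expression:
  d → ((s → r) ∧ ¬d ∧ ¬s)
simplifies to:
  ¬d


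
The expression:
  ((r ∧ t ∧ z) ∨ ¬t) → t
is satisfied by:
  {t: True}


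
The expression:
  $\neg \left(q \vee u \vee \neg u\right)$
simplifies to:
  $\text{False}$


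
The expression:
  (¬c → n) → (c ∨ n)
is always true.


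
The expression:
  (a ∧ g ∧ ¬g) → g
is always true.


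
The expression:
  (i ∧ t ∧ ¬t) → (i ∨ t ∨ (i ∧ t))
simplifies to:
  True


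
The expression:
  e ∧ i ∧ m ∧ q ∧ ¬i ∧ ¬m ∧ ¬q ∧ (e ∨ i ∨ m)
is never true.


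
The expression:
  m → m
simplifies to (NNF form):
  True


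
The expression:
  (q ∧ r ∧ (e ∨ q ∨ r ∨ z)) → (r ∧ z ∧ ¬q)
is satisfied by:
  {q: False, r: False}
  {r: True, q: False}
  {q: True, r: False}


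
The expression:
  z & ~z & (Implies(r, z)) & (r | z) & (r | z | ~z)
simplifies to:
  False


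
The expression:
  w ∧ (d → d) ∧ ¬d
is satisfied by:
  {w: True, d: False}


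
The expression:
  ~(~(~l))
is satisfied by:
  {l: False}


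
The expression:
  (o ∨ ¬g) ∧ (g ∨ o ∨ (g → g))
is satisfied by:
  {o: True, g: False}
  {g: False, o: False}
  {g: True, o: True}


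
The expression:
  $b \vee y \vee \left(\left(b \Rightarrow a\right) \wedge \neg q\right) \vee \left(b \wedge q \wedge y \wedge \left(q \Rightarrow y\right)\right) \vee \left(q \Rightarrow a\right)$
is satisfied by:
  {a: True, y: True, b: True, q: False}
  {a: True, y: True, q: False, b: False}
  {a: True, b: True, q: False, y: False}
  {a: True, q: False, b: False, y: False}
  {y: True, b: True, q: False, a: False}
  {y: True, q: False, b: False, a: False}
  {b: True, y: False, q: False, a: False}
  {y: False, q: False, b: False, a: False}
  {y: True, a: True, q: True, b: True}
  {y: True, a: True, q: True, b: False}
  {a: True, q: True, b: True, y: False}
  {a: True, q: True, y: False, b: False}
  {b: True, q: True, y: True, a: False}
  {q: True, y: True, a: False, b: False}
  {q: True, b: True, a: False, y: False}


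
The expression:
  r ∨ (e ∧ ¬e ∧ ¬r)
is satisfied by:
  {r: True}


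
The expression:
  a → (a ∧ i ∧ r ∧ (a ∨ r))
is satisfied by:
  {i: True, r: True, a: False}
  {i: True, r: False, a: False}
  {r: True, i: False, a: False}
  {i: False, r: False, a: False}
  {i: True, a: True, r: True}


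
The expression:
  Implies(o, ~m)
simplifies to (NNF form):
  ~m | ~o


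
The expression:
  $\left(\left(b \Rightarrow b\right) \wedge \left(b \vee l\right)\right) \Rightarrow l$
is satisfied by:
  {l: True, b: False}
  {b: False, l: False}
  {b: True, l: True}


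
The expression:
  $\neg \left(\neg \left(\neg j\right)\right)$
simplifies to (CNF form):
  $\neg j$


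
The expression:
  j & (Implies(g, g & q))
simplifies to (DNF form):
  (j & q) | (j & ~g)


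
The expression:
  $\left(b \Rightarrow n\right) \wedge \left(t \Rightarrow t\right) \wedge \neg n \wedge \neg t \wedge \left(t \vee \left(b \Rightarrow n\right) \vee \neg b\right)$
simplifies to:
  $\neg b \wedge \neg n \wedge \neg t$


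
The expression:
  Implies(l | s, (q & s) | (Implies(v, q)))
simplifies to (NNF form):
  q | ~v | (~l & ~s)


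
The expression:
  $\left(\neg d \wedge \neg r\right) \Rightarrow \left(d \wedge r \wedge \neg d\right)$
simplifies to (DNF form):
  $d \vee r$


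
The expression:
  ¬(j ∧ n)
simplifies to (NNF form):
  ¬j ∨ ¬n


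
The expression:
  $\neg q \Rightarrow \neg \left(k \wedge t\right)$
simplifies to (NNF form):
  $q \vee \neg k \vee \neg t$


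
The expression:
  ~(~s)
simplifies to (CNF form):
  s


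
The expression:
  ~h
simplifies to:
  ~h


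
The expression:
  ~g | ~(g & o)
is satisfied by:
  {g: False, o: False}
  {o: True, g: False}
  {g: True, o: False}


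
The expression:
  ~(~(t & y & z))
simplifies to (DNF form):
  t & y & z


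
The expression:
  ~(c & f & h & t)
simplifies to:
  ~c | ~f | ~h | ~t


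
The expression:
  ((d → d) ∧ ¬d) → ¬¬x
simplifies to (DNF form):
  d ∨ x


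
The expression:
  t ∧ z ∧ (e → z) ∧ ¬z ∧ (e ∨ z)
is never true.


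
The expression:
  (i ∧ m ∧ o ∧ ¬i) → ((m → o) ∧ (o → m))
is always true.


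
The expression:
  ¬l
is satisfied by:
  {l: False}


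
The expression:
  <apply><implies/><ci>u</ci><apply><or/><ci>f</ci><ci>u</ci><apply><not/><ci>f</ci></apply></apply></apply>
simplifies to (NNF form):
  <true/>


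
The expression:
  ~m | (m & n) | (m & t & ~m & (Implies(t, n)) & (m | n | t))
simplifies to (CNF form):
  n | ~m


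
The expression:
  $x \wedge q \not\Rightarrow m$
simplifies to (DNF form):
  $q \wedge x \wedge \neg m$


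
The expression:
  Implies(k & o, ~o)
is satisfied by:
  {k: False, o: False}
  {o: True, k: False}
  {k: True, o: False}


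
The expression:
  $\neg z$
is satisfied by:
  {z: False}


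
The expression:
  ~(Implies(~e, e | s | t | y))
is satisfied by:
  {e: False, t: False, y: False, s: False}


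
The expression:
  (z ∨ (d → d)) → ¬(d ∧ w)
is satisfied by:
  {w: False, d: False}
  {d: True, w: False}
  {w: True, d: False}


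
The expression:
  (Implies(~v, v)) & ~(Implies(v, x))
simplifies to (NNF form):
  v & ~x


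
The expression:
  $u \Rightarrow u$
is always true.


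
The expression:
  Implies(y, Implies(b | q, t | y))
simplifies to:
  True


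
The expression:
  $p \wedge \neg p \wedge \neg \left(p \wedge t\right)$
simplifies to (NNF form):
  $\text{False}$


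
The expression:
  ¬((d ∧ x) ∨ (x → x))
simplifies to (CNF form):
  False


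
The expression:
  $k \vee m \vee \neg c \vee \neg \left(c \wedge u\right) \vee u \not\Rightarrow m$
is always true.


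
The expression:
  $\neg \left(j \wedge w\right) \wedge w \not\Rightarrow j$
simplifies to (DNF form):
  $w \wedge \neg j$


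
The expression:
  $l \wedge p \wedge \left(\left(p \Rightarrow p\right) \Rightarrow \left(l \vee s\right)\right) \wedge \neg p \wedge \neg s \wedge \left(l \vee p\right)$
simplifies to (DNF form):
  $\text{False}$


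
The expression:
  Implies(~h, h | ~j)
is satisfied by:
  {h: True, j: False}
  {j: False, h: False}
  {j: True, h: True}


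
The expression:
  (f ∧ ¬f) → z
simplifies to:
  True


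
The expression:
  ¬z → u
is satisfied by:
  {z: True, u: True}
  {z: True, u: False}
  {u: True, z: False}


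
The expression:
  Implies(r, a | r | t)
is always true.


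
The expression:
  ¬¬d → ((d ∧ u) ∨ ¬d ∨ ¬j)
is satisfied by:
  {u: True, d: False, j: False}
  {u: False, d: False, j: False}
  {j: True, u: True, d: False}
  {j: True, u: False, d: False}
  {d: True, u: True, j: False}
  {d: True, u: False, j: False}
  {d: True, j: True, u: True}


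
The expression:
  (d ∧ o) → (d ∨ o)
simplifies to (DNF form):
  True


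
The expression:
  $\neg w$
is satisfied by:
  {w: False}


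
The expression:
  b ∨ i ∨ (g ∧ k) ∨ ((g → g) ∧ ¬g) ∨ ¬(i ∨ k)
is always true.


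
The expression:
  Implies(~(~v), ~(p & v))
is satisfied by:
  {p: False, v: False}
  {v: True, p: False}
  {p: True, v: False}


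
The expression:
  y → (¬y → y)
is always true.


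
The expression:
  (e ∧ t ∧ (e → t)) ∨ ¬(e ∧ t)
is always true.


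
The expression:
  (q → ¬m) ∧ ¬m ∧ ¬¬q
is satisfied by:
  {q: True, m: False}


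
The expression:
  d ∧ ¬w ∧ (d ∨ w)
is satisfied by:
  {d: True, w: False}


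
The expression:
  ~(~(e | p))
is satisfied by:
  {e: True, p: True}
  {e: True, p: False}
  {p: True, e: False}


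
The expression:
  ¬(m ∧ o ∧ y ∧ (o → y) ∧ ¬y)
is always true.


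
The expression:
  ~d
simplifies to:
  ~d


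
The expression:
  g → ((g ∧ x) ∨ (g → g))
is always true.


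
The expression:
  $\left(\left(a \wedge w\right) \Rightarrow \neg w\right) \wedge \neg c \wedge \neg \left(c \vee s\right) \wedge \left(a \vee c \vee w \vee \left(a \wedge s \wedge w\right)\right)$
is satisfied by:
  {a: True, c: False, w: False, s: False}
  {w: True, a: False, c: False, s: False}


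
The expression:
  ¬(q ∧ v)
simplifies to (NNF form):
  ¬q ∨ ¬v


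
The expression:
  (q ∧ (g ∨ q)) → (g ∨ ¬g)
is always true.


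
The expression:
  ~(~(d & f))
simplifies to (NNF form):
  d & f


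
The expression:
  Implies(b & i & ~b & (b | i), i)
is always true.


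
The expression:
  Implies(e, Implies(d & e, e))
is always true.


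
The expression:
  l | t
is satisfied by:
  {t: True, l: True}
  {t: True, l: False}
  {l: True, t: False}


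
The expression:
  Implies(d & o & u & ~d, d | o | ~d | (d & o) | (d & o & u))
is always true.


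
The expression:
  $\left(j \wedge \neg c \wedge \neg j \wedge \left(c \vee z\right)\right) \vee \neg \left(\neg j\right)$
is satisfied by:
  {j: True}


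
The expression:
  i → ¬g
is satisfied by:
  {g: False, i: False}
  {i: True, g: False}
  {g: True, i: False}


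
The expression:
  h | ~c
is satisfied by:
  {h: True, c: False}
  {c: False, h: False}
  {c: True, h: True}


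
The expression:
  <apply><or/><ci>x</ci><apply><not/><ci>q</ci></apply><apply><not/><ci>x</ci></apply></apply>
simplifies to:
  <true/>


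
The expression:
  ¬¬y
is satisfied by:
  {y: True}


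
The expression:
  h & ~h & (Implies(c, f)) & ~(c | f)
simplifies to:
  False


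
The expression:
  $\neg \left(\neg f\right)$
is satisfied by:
  {f: True}


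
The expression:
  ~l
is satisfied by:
  {l: False}


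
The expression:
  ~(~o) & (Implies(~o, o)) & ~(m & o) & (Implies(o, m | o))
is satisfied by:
  {o: True, m: False}


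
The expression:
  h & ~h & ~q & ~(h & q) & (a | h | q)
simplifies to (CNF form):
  False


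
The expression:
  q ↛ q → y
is always true.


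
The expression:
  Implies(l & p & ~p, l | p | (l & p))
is always true.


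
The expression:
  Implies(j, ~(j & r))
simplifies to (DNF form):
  ~j | ~r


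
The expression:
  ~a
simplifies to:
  ~a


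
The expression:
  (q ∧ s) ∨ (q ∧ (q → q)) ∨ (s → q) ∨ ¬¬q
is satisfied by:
  {q: True, s: False}
  {s: False, q: False}
  {s: True, q: True}


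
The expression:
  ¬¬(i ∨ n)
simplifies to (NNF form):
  i ∨ n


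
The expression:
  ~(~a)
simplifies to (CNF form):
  a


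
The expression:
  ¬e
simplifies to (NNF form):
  ¬e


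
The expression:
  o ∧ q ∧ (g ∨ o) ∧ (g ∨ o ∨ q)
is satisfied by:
  {o: True, q: True}


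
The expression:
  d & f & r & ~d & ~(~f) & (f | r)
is never true.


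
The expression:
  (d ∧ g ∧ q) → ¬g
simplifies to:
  ¬d ∨ ¬g ∨ ¬q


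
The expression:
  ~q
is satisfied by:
  {q: False}


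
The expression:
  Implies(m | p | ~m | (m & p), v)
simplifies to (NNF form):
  v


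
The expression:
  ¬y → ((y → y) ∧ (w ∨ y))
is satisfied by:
  {y: True, w: True}
  {y: True, w: False}
  {w: True, y: False}


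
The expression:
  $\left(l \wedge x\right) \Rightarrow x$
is always true.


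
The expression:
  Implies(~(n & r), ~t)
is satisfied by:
  {r: True, n: True, t: False}
  {r: True, n: False, t: False}
  {n: True, r: False, t: False}
  {r: False, n: False, t: False}
  {r: True, t: True, n: True}


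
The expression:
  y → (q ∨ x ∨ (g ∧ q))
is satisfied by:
  {x: True, q: True, y: False}
  {x: True, q: False, y: False}
  {q: True, x: False, y: False}
  {x: False, q: False, y: False}
  {x: True, y: True, q: True}
  {x: True, y: True, q: False}
  {y: True, q: True, x: False}


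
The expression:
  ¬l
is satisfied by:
  {l: False}


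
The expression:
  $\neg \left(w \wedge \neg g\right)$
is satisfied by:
  {g: True, w: False}
  {w: False, g: False}
  {w: True, g: True}


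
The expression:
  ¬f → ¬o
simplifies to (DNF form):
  f ∨ ¬o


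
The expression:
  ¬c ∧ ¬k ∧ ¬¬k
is never true.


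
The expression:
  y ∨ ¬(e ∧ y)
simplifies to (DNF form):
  True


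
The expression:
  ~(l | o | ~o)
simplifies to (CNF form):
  False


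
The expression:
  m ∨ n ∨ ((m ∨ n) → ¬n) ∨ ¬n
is always true.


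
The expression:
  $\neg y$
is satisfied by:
  {y: False}


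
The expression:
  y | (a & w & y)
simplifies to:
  y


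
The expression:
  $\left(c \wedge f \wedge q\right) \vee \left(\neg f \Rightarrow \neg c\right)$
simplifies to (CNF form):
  $f \vee \neg c$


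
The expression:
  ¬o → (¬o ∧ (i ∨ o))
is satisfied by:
  {i: True, o: True}
  {i: True, o: False}
  {o: True, i: False}


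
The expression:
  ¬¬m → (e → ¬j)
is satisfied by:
  {m: False, e: False, j: False}
  {j: True, m: False, e: False}
  {e: True, m: False, j: False}
  {j: True, e: True, m: False}
  {m: True, j: False, e: False}
  {j: True, m: True, e: False}
  {e: True, m: True, j: False}
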